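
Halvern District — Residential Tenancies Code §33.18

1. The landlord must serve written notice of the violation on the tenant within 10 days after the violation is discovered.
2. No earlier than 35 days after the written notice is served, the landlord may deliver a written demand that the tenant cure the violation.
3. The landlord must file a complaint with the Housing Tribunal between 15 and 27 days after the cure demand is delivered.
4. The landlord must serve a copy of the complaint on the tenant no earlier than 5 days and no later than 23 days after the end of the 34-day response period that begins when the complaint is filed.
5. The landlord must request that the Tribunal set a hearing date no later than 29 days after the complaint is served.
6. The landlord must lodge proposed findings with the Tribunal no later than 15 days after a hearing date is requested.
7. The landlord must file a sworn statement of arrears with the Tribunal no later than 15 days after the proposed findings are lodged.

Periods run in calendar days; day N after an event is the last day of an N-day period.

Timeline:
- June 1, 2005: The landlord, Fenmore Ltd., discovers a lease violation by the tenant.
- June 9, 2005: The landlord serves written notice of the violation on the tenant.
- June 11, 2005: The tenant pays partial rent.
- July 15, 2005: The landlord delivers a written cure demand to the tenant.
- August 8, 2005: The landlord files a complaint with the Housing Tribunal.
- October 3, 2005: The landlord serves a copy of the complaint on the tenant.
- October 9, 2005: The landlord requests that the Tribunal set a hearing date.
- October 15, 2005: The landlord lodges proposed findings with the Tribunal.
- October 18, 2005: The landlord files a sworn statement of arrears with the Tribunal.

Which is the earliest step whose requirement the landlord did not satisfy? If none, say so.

None — every step was satisfied

Step 1: 10 days after June 1, 2005 (when the violation is discovered) is June 11, 2005; done June 9, 2005 — timely.
Step 2: the earliest permitted date is 35 days after June 9, 2005 (when the written notice is served), i.e. July 14, 2005; July 15, 2005 is on or after that date.
Step 3: the window is 15–27 days after July 15, 2005 (when the cure demand is delivered), so July 30, 2005 through August 11, 2005; done August 8, 2005 — within the window.
Step 4: the window is 5–23 days after September 11, 2005 (end of the 34-day response period, which began when the complaint is filed on August 8, 2005), so September 16, 2005 through October 4, 2005; done October 3, 2005, which is between those dates.
Step 5: 29 days after October 3, 2005 (when the complaint is served) is November 1, 2005; October 9, 2005 is within that limit.
Step 6: 15 days after October 9, 2005 (when a hearing date is requested) is October 24, 2005; done October 15, 2005 — timely.
Step 7: 15 days after October 15, 2005 (when the proposed findings are lodged) is October 30, 2005; October 18, 2005 is within that limit.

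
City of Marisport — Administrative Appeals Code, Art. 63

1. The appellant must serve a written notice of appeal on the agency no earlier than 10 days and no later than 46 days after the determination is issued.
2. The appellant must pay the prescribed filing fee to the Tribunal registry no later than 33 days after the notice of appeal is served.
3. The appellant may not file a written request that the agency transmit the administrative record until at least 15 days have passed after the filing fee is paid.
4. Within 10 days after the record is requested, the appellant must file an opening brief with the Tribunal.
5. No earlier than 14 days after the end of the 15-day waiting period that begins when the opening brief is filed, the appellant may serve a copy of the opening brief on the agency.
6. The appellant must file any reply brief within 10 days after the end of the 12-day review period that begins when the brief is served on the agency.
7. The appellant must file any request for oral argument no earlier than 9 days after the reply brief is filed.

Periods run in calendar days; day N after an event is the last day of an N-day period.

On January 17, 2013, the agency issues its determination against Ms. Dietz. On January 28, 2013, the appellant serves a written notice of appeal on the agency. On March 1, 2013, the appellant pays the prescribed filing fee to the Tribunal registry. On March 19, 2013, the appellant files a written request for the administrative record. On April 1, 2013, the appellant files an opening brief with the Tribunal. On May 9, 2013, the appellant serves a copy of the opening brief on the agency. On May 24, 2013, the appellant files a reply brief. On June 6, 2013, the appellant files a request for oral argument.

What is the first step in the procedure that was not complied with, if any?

Step 4

(1) the permitted window runs from January 17, 2013 + 10 = January 27, 2013 to January 17, 2013 + 46 = March 4, 2013; January 28, 2013 falls inside that range.
(2) due by January 28, 2013 + 33 days = March 2, 2013; March 1, 2013 is within that limit.
(3) permitted from March 1, 2013 + 15 days = March 16, 2013 onward; done March 19, 2013 — permitted.
(4) due by March 19, 2013 + 10 days = March 29, 2013; done April 1, 2013 — 3 days late.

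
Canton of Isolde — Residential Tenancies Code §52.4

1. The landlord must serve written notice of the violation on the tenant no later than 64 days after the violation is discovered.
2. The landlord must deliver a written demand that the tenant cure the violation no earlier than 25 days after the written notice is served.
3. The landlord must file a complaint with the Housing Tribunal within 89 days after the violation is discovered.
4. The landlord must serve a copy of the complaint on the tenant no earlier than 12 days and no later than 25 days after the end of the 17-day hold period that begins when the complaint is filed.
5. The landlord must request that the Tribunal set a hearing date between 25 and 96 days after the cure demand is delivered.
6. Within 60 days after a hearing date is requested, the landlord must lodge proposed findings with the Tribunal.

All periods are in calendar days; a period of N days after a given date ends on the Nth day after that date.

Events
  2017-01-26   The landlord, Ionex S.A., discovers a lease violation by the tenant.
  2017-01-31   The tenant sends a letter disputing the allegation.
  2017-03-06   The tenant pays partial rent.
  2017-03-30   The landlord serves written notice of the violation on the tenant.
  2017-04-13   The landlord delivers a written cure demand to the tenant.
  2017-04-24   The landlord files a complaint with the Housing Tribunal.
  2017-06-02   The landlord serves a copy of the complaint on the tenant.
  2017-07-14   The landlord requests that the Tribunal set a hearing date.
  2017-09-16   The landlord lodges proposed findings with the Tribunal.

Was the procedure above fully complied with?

Step 1: 64 days after 2017-01-26 (when the violation is discovered) is 2017-03-31; completed 2017-03-30, before the deadline.
Step 2: the earliest permitted date is 25 days after 2017-03-30 (when the written notice is served), i.e. 2017-04-24; acted on 2017-04-13, 11 days prematurely.

No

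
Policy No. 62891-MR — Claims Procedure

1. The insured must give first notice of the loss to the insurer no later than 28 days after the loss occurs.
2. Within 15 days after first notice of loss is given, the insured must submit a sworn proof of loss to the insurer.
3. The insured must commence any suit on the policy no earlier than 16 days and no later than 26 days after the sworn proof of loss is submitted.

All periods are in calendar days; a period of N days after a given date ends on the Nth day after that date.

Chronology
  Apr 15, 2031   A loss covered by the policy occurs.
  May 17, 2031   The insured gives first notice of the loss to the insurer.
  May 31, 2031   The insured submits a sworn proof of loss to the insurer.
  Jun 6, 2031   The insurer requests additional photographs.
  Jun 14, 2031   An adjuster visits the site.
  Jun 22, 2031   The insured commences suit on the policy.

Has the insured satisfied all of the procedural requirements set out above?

Step 1: 28 days after Apr 15, 2031 (when the loss occurs) is May 13, 2031; not done until May 17, 2031, 4 days after the deadline.

No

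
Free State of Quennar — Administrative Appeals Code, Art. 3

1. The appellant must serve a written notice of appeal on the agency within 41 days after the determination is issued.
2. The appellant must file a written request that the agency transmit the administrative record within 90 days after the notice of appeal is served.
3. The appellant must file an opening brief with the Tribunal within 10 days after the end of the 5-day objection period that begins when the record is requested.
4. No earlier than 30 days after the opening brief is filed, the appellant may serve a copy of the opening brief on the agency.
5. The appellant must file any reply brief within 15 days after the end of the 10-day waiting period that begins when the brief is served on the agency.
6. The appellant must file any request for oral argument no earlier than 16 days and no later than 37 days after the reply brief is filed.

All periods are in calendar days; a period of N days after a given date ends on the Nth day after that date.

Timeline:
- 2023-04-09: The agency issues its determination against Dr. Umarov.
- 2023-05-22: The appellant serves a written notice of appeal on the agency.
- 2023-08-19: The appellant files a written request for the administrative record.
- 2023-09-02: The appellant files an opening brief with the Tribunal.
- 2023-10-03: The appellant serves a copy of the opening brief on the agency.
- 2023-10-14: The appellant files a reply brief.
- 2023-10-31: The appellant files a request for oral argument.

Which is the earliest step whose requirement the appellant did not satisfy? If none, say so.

Step 1 — counting 41 days from 2023-04-09 (when the determination is issued) gives a deadline of 2023-05-20; not done until 2023-05-22, 2 days after the deadline.

Step 1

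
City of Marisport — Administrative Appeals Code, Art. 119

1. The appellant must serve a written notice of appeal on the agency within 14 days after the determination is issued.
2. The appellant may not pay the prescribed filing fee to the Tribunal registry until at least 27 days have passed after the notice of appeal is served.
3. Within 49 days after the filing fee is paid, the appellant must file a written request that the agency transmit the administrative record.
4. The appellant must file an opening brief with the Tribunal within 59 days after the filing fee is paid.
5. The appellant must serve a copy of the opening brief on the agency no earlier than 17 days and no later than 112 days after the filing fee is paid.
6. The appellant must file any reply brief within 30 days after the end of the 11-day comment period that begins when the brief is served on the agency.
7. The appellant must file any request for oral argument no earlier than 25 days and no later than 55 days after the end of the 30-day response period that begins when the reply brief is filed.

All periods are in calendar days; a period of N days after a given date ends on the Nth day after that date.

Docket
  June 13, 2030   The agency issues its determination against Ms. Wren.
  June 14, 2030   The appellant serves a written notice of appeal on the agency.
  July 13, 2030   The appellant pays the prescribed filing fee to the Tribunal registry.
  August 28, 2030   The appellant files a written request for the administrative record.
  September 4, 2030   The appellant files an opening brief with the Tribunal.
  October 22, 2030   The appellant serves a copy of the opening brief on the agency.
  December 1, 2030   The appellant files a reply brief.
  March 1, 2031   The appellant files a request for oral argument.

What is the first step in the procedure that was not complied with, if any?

Step 7

Step 1: 14 days after June 13, 2030 (when the determination is issued) is June 27, 2030; done June 14, 2030 — timely.
Step 2: the earliest permitted date is 27 days after June 14, 2030 (when the notice of appeal is served), i.e. July 11, 2030; done July 13, 2030, after the minimum wait.
Step 3: 49 days after July 13, 2030 (when the filing fee is paid) is August 31, 2030; completed August 28, 2030, before the deadline.
Step 4: 59 days after July 13, 2030 (when the filing fee is paid) is September 10, 2030; done September 4, 2030 — timely.
Step 5: the window is 17–112 days after July 13, 2030 (when the filing fee is paid), so July 30, 2030 through November 2, 2030; done October 22, 2030 — within the window.
Step 6: 30 days after November 2, 2030 (end of the 11-day comment period, which began when the brief is served on the agency on October 22, 2030) is December 2, 2030; December 1, 2030 is within that limit.
Step 7: the window is 25–55 days after December 31, 2030 (end of the 30-day response period, which began when the reply brief is filed on December 1, 2030), so January 25, 2031 through February 24, 2031; March 1, 2031 is 5 days past the end of the window.
The analysis stops there.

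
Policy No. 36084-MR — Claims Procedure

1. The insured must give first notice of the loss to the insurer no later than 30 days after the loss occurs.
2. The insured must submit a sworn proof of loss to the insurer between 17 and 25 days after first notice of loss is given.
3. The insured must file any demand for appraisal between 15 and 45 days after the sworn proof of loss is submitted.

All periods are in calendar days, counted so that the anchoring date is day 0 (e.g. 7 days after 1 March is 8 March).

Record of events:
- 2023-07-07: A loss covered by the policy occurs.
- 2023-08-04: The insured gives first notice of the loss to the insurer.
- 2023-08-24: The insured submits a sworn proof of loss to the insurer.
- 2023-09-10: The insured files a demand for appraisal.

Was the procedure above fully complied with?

Yes

Step 1 — counting 30 days from 2023-07-07 (when the loss occurs) gives a deadline of 2023-08-06; 2023-08-04 is within that limit.
Step 2 — 17 and 25 days from 2023-08-04 (when first notice of loss is given) are 2023-08-21 and 2023-08-29 respectively; done 2023-08-24 — within the window.
Step 3 — 15 and 45 days from 2023-08-24 (when the sworn proof of loss is submitted) are 2023-09-08 and 2023-10-08 respectively; done 2023-09-10, which is between those dates.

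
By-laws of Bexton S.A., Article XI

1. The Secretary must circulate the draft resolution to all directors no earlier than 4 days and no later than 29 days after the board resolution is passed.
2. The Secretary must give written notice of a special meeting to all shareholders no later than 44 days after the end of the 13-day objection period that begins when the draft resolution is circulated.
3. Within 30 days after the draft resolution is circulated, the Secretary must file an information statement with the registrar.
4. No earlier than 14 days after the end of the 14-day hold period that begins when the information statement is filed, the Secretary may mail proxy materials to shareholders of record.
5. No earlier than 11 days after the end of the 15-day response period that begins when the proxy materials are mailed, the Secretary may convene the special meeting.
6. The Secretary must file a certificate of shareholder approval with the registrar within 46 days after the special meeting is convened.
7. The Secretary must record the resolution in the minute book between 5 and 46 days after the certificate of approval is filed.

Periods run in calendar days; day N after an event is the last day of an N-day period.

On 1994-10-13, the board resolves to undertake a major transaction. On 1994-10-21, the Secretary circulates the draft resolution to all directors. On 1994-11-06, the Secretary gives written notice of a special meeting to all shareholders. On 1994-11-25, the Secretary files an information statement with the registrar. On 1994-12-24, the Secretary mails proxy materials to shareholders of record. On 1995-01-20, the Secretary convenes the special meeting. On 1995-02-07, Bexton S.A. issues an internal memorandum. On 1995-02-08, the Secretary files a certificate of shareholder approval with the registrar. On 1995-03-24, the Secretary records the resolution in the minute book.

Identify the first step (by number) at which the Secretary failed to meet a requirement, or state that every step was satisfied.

Step 1 — 4 and 29 days from 1994-10-13 (when the board resolution is passed) are 1994-10-17 and 1994-11-11 respectively; 1994-10-21 falls inside that range.
Step 2 — counting 44 days from 1994-11-03 (end of the 13-day objection period, which began when the draft resolution is circulated on 1994-10-21) gives a deadline of 1994-12-17; completed 1994-11-06, before the deadline.
Step 3 — counting 30 days from 1994-10-21 (when the draft resolution is circulated) gives a deadline of 1994-11-20; not done until 1994-11-25, 5 days after the deadline.

Step 3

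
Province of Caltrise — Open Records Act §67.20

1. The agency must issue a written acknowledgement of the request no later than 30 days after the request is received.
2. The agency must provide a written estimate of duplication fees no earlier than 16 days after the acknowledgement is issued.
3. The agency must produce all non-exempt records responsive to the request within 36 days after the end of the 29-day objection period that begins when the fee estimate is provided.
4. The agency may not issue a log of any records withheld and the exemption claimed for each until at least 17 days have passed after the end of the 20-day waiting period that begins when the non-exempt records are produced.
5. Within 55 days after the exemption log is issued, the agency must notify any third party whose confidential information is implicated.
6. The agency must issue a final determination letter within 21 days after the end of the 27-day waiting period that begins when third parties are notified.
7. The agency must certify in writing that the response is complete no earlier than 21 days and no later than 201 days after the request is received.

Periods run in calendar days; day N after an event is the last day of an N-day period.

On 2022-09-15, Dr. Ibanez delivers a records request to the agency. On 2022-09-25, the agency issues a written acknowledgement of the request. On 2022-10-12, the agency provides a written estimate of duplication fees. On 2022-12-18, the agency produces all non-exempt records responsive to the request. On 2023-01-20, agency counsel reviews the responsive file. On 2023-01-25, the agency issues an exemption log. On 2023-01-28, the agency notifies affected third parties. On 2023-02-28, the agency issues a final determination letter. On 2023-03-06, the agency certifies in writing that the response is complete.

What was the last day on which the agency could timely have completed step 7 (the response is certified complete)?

2023-04-04

Step 7 runs from 2022-09-15, when the request is received. The window is 21–201 days after 2022-09-15; it closes on 2023-04-04.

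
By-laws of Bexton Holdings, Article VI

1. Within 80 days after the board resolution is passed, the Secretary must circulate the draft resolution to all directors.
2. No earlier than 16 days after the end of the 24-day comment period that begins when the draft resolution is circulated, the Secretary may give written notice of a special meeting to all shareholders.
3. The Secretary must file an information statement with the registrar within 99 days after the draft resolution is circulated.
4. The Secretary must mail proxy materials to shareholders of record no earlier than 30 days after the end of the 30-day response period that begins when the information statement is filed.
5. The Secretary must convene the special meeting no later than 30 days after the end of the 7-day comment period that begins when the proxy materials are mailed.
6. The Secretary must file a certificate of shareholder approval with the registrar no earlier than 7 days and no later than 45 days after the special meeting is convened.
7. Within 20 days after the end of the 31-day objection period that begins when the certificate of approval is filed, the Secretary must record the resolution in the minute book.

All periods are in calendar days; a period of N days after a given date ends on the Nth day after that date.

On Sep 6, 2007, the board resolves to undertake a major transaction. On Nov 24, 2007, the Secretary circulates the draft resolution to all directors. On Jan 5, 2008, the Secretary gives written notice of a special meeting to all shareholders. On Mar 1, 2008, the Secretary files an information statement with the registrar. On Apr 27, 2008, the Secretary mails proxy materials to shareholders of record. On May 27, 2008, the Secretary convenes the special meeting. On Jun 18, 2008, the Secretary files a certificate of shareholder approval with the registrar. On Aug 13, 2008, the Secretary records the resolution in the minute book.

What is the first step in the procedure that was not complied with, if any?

Step 1 — counting 80 days from Sep 6, 2007 (when the board resolution is passed) gives a deadline of Nov 25, 2007; Nov 24, 2007 is within that limit.
Step 2 — must wait 16 days from Dec 18, 2007 (end of the 24-day comment period, which began when the draft resolution is circulated on Nov 24, 2007), so not before Jan 3, 2008; done Jan 5, 2008 — permitted.
Step 3 — counting 99 days from Nov 24, 2007 (when the draft resolution is circulated) gives a deadline of Mar 2, 2008; done Mar 1, 2008 — timely.
Step 4 — must wait 30 days from Mar 31, 2008 (end of the 30-day response period, which began when the information statement is filed on Mar 1, 2008), so not before Apr 30, 2008; done Apr 27, 2008 — 3 days too early.

Step 4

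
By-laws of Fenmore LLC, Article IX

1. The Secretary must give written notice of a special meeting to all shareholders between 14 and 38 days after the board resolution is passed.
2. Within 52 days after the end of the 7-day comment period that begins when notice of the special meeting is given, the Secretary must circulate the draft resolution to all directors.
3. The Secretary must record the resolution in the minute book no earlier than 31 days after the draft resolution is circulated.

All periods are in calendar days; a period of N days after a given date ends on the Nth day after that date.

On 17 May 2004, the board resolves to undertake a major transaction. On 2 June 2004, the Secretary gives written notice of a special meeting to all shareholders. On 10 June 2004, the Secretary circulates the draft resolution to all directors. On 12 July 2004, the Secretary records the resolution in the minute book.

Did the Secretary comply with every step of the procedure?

Yes

Step 1: the window is 14–38 days after 17 May 2004 (when the board resolution is passed), so 31 May 2004 through 24 June 2004; done 2 June 2004 — within the window.
Step 2: 52 days after 9 June 2004 (end of the 7-day comment period, which began when notice of the special meeting is given on 2 June 2004) is 31 July 2004; 10 June 2004 is within that limit.
Step 3: the earliest permitted date is 31 days after 10 June 2004 (when the draft resolution is circulated), i.e. 11 July 2004; 12 July 2004 is on or after that date.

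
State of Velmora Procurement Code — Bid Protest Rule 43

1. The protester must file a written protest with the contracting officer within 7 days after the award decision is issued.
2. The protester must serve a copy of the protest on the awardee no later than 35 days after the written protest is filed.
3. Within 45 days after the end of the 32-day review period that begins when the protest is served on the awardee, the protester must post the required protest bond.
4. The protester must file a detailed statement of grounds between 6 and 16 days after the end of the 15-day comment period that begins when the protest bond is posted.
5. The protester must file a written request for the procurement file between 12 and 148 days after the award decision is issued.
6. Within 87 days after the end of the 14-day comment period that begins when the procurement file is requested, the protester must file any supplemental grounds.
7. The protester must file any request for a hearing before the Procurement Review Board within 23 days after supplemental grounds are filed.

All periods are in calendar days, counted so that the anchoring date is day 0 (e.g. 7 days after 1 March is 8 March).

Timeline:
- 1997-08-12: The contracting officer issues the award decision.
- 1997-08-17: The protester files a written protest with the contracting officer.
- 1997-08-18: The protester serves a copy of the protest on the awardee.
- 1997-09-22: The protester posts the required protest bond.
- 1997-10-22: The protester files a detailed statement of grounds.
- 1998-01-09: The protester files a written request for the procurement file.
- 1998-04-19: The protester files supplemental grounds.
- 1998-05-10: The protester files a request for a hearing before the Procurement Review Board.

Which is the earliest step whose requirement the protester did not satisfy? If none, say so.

Step 1 — counting 7 days from 1997-08-12 (when the award decision is issued) gives a deadline of 1997-08-19; 1997-08-17 is within that limit.
Step 2 — counting 35 days from 1997-08-17 (when the written protest is filed) gives a deadline of 1997-09-21; done 1997-08-18 — timely.
Step 3 — counting 45 days from 1997-09-19 (end of the 32-day review period, which began when the protest is served on the awardee on 1997-08-18) gives a deadline of 1997-11-03; 1997-09-22 is within that limit.
Step 4 — 6 and 16 days from 1997-10-07 (end of the 15-day comment period, which began when the protest bond is posted on 1997-09-22) are 1997-10-13 and 1997-10-23 respectively; 1997-10-22 falls inside that range.
Step 5 — 12 and 148 days from 1997-08-12 (when the award decision is issued) are 1997-08-24 and 1998-01-07 respectively; 1998-01-09 is 2 days past the end of the window.
No need to go further; step 5 was not satisfied.

Step 5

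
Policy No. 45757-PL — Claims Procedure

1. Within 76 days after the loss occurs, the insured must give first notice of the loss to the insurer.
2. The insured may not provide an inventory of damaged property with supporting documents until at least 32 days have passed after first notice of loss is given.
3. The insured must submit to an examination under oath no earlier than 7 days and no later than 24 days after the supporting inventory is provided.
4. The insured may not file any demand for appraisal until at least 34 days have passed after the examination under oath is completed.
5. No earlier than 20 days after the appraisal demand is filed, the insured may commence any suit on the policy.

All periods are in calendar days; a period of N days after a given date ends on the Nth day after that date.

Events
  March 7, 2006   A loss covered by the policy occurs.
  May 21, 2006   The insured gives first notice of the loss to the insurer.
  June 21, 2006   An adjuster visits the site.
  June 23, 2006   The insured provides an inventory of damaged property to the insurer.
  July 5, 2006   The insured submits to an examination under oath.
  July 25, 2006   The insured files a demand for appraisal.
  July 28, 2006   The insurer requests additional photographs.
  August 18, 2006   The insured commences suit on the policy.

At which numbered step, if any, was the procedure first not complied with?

Step 4

Step 1: 76 days after March 7, 2006 (when the loss occurs) is May 22, 2006; May 21, 2006 is within that limit.
Step 2: the earliest permitted date is 32 days after May 21, 2006 (when first notice of loss is given), i.e. June 22, 2006; done June 23, 2006 — permitted.
Step 3: the window is 7–24 days after June 23, 2006 (when the supporting inventory is provided), so June 30, 2006 through July 17, 2006; done July 5, 2006 — within the window.
Step 4: the earliest permitted date is 34 days after July 5, 2006 (when the examination under oath is completed), i.e. August 8, 2006; July 25, 2006 is 14 days before the earliest permitted date.
Later steps need not be reached.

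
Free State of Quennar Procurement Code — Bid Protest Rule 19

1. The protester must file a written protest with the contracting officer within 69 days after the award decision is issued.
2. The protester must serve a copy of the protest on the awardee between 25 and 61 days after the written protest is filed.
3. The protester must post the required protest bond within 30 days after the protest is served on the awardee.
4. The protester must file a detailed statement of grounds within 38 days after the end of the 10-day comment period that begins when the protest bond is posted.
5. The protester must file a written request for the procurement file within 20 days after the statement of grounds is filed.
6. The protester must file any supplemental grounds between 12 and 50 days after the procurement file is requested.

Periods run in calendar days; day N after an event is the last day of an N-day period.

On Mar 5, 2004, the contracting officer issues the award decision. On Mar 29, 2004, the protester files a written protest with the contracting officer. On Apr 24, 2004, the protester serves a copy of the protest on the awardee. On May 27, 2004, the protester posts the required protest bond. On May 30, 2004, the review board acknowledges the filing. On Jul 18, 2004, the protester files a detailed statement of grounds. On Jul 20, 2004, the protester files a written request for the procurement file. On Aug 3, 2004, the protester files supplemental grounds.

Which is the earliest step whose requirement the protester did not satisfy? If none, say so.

Step 1 — counting 69 days from Mar 5, 2004 (when the award decision is issued) gives a deadline of May 13, 2004; done Mar 29, 2004 — timely.
Step 2 — 25 and 61 days from Mar 29, 2004 (when the written protest is filed) are Apr 23, 2004 and May 29, 2004 respectively; Apr 24, 2004 falls inside that range.
Step 3 — counting 30 days from Apr 24, 2004 (when the protest is served on the awardee) gives a deadline of May 24, 2004; May 27, 2004 misses that deadline by 3 days.

Step 3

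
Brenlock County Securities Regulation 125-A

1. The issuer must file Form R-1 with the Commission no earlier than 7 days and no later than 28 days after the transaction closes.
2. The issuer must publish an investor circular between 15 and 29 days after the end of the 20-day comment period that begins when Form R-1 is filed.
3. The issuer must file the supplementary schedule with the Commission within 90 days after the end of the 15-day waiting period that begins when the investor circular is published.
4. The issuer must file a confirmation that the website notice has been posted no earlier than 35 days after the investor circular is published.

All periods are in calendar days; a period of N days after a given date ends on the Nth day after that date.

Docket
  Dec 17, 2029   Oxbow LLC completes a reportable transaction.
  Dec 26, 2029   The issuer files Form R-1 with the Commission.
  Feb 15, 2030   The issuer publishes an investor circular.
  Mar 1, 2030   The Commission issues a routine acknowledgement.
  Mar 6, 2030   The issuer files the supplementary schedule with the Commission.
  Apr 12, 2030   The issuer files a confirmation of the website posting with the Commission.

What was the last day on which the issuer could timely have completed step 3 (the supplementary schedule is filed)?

The investor circular is published on Feb 15, 2030; the 15-day waiting period therefore ends Mar 2, 2030, and step 3 runs from that date. 90 days after Mar 2, 2030 is May 31, 2030.

May 31, 2030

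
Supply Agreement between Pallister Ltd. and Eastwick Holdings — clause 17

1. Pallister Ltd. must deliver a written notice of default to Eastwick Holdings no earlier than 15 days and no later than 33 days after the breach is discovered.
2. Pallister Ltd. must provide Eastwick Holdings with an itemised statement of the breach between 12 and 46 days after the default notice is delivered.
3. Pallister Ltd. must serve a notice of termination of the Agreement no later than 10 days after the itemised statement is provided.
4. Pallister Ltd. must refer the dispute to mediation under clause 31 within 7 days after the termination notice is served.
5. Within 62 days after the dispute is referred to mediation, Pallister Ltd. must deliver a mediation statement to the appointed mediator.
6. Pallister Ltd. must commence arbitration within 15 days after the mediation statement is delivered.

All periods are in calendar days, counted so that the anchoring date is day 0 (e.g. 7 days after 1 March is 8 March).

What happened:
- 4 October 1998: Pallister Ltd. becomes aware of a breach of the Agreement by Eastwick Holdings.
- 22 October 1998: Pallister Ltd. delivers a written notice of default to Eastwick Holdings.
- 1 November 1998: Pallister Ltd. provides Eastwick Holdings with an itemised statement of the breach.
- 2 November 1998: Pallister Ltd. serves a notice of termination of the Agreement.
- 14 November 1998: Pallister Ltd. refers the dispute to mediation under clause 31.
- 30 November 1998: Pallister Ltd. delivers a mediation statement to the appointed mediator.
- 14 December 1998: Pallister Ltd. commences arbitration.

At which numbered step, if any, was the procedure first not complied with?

Step 2

Step 1: the window is 15–33 days after 4 October 1998 (when the breach is discovered), so 19 October 1998 through 6 November 1998; done 22 October 1998 — within the window.
Step 2: the window is 12–46 days after 22 October 1998 (when the default notice is delivered), so 3 November 1998 through 7 December 1998; done 1 November 1998 — 2 days before the window opened.
The analysis stops there.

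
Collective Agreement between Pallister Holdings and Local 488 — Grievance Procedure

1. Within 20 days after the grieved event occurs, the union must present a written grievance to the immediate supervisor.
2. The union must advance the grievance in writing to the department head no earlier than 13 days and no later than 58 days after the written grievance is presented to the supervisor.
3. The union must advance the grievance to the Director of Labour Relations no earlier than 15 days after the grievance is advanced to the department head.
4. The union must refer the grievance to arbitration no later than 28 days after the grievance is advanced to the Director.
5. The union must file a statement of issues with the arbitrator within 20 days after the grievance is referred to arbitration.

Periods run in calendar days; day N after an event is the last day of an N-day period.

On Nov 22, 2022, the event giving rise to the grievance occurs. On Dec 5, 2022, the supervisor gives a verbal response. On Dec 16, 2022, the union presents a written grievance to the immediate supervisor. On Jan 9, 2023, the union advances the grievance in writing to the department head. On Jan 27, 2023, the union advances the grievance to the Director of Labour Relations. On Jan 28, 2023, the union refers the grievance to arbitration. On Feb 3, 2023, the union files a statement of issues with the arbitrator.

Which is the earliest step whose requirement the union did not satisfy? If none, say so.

Step 1 — counting 20 days from Nov 22, 2022 (when the grieved event occurs) gives a deadline of Dec 12, 2022; done Dec 16, 2022 — 4 days late.
No need to go further; step 1 was not satisfied.

Step 1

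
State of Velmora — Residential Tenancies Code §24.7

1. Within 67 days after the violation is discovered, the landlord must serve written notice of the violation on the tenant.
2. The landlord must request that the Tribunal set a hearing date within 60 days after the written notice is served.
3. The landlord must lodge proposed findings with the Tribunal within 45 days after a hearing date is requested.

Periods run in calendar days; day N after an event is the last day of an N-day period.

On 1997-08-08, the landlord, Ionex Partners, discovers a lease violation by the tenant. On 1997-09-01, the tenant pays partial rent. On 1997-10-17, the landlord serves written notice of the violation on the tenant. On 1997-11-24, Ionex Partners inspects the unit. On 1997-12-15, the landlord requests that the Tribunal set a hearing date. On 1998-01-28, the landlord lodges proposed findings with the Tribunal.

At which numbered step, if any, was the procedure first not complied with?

Step 1 — counting 67 days from 1997-08-08 (when the violation is discovered) gives a deadline of 1997-10-14; not done until 1997-10-17, 3 days after the deadline.

Step 1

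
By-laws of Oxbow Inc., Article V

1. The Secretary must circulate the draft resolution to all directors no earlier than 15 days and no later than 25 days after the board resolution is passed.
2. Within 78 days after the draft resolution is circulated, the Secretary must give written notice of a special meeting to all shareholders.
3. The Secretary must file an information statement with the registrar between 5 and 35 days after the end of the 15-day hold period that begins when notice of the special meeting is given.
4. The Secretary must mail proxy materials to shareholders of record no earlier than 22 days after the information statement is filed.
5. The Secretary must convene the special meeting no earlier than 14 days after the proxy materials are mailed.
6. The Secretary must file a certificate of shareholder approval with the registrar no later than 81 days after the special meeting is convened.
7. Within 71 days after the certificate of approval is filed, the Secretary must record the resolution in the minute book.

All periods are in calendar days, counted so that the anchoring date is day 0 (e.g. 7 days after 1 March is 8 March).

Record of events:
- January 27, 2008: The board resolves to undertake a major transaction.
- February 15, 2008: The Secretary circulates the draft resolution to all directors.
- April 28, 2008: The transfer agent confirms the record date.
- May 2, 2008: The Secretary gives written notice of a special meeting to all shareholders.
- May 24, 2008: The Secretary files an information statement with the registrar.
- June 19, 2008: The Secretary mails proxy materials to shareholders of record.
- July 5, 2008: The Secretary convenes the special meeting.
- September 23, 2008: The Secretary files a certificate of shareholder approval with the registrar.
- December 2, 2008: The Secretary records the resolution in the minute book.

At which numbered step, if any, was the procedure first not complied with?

Step 1 — 15 and 25 days from January 27, 2008 (when the board resolution is passed) are February 11, 2008 and February 21, 2008 respectively; done February 15, 2008, which is between those dates.
Step 2 — counting 78 days from February 15, 2008 (when the draft resolution is circulated) gives a deadline of May 3, 2008; done May 2, 2008 — timely.
Step 3 — 5 and 35 days from May 17, 2008 (end of the 15-day hold period, which began when notice of the special meeting is given on May 2, 2008) are May 22, 2008 and June 21, 2008 respectively; May 24, 2008 falls inside that range.
Step 4 — must wait 22 days from May 24, 2008 (when the information statement is filed), so not before June 15, 2008; done June 19, 2008, after the minimum wait.
Step 5 — must wait 14 days from June 19, 2008 (when the proxy materials are mailed), so not before July 3, 2008; done July 5, 2008, after the minimum wait.
Step 6 — counting 81 days from July 5, 2008 (when the special meeting is convened) gives a deadline of September 24, 2008; completed September 23, 2008, before the deadline.
Step 7 — counting 71 days from September 23, 2008 (when the certificate of approval is filed) gives a deadline of December 3, 2008; completed December 2, 2008, before the deadline.

None — every step was satisfied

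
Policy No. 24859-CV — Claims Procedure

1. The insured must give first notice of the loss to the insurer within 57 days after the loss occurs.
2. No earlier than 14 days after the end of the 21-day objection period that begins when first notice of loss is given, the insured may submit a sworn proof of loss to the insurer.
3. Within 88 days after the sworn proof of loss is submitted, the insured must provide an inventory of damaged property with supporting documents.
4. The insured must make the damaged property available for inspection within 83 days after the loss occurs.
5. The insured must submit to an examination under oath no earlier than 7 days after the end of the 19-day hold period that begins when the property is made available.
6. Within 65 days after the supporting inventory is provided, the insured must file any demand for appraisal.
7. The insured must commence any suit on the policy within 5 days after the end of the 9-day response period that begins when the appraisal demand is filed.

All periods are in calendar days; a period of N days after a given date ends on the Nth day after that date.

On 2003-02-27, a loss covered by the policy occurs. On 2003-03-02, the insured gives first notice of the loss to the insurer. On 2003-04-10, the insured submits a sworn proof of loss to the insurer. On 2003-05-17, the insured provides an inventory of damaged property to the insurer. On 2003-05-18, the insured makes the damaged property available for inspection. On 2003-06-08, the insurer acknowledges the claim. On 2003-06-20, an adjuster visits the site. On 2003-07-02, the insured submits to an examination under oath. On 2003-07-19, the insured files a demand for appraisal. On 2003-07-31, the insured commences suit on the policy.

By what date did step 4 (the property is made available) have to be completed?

Step 4 runs from 2003-02-27, when the loss occurs. 83 days after 2003-02-27 is 2003-05-21.

2003-05-21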